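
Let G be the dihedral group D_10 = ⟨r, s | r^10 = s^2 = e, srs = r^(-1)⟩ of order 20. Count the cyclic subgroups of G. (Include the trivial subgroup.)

Each element a generates a cyclic subgroup ⟨a⟩; distinct elements may generate the same one (a cyclic group of order d has φ(d) generators).
Cyclic subgroups by order — order 1: 1; order 2: 11; order 5: 1; order 10: 1.
Total: 14.

14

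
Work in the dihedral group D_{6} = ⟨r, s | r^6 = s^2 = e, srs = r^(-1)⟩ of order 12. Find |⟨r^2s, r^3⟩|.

4

|⟨r^2s⟩| = 2 and |⟨r^3⟩| = 2, so |H| is a multiple of lcm(2, 2) = 2 and divides |G| = 12.
Closing under the operation: H = {e, r^3, r^2s, r^5s}, so |H| = 4.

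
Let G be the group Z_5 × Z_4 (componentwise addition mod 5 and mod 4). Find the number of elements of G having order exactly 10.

4

An element (a,b) has order lcm(ord(a), ord(b)); count pairs with lcm equal to 10.
Enumerating gives 4 such elements.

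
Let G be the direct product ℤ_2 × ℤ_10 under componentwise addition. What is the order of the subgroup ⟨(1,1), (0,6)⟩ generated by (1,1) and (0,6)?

|⟨(1,1)⟩| = 10 and |⟨(0,6)⟩| = 5, so |H| is a multiple of lcm(10, 5) = 10 and divides |G| = 20.
Closing under the operation: H = {(0,0), (0,2), (0,4), (0,6), (0,8), (1,1), (1,3), (1,5), (1,7), (1,9)}, so |H| = 10.

10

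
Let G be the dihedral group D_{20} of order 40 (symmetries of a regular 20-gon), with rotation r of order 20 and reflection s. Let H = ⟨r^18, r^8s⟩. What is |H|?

20

|⟨r^18⟩| = 10 and |⟨r^8s⟩| = 2, so |H| is a multiple of lcm(10, 2) = 10 and divides |G| = 40.
Closing under the operation: H = {e, r^2, r^4, r^6, r^8, r^10, r^12, r^14, r^16, r^18, s, r^2s, r^4s, r^6s, r^8s, r^10s, r^12s, r^14s, r^16s, r^18s}, so |H| = 20.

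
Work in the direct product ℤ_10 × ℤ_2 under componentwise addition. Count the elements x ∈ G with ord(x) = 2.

3

An element (a,b) has order lcm(ord(a), ord(b)); count pairs with lcm equal to 2.
Enumerating gives 3 such elements.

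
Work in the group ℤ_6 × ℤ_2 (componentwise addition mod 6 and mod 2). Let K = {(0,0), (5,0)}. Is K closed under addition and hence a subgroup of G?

No

(5,0) ∈ K but its inverse (1,0) ∉ K, so K is not a subgroup.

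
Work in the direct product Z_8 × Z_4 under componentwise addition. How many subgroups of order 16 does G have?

|G| = 32 and 16 | 32, so subgroups of order 16 are possible by Lagrange.
The subgroups of order 16 are: {(0,0), (0,1), (0,2), (0,3), (2,0), (2,1), (2,2), (2,3), (4,0), (4,1), (4,2), (4,3), (6,0), (6,1), (6,2), (6,3)}; {(0,0), (0,2), (1,0), (1,2), (2,0), (2,2), (3,0), (3,2), (4,0), (4,2), (5,0), (5,2), (6,0), (6,2), (7,0), (7,2)}; {(0,0), (0,2), (1,1), (1,3), (2,0), (2,2), (3,1), (3,3), (4,0), (4,2), (5,1), (5,3), (6,0), (6,2), (7,1), (7,3)}.
So G has 3 subgroups of order 16.

3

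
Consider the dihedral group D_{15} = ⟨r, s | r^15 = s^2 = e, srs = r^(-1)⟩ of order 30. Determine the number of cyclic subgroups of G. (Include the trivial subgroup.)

A cyclic subgroup of order d is generated by each of its φ(d) elements of order d, so the cyclic subgroups of order d number (#elements of order d)/φ(d).
Cyclic subgroups by order — order 1: 1; order 2: 15; order 3: 1; order 5: 1; order 15: 1.
Total: 19.

19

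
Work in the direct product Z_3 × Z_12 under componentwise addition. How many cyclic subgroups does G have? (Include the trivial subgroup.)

15

Each element a generates a cyclic subgroup ⟨a⟩; distinct elements may generate the same one (a cyclic group of order d has φ(d) generators).
Cyclic subgroups by order — order 1: 1; order 2: 1; order 3: 4; order 4: 1; order 6: 4; order 12: 4.
Total: 15.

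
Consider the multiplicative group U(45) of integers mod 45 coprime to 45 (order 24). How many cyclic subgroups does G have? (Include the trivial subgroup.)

12

Group the elements of G by the cyclic subgroup they generate; each cyclic subgroup of order d accounts for φ(d) elements.
Cyclic subgroups by order — order 1: 1; order 2: 3; order 3: 1; order 4: 2; order 6: 3; order 12: 2.
Total: 12.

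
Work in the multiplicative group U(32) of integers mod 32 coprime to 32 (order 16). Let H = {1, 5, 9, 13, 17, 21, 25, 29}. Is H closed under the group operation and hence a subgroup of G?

Yes

|H| = 8 divides |G| = 16, consistent with Lagrange.
H contains the identity, every element's inverse is in H, and H is closed under ·: it is a subgroup.
In fact H = ⟨5⟩.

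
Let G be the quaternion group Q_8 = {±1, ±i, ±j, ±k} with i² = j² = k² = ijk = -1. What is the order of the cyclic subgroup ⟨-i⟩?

Computing powers of -i: the smallest k with (-i)^k = e is k = 4.

4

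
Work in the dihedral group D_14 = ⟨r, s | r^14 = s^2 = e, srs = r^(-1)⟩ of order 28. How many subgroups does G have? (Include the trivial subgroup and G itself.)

|G| = 28, so by Lagrange every subgroup order divides 28. Divisors: 1, 2, 4, 7, 14, 28.
Subgroups by order — order 1: 1; order 2: 15; order 4: 7; order 7: 1; order 14: 3; order 28: 1.
Total: 1 + 15 + 7 + 1 + 3 + 1 = 28.

28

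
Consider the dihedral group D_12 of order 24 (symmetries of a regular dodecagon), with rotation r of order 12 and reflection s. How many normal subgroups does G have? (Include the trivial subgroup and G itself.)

G has 34 subgroups. Checking conjugation-invariance by order — order 1: 1/1 normal; order 2: 1/13 normal; order 3: 1/1 normal; order 4: 1/7 normal; order 6: 1/5 normal; order 8: 0/3 normal; order 12: 3/3 normal; order 24: 1/1 normal.
Total normal subgroups: 9.

9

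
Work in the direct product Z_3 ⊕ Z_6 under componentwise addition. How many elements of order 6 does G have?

An element (a,b) has order lcm(ord(a), ord(b)); count pairs with lcm equal to 6.
Enumerating gives 8 such elements.

8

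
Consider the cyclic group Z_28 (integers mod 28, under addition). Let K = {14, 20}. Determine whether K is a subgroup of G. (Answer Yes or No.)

No

The identity 0 ∉ K, so K is not a subgroup.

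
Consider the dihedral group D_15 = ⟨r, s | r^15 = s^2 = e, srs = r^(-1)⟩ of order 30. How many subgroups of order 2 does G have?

|G| = 30 and 2 | 30, so subgroups of order 2 are possible by Lagrange.
The subgroups of order 2 are: {e, r^10s}; {e, r^11s}; {e, r^12s}; {e, r^13s}; … (15 in all).
So G has 15 subgroups of order 2.

15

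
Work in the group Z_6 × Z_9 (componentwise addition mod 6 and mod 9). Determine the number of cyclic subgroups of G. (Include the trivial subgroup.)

A cyclic subgroup of order d is generated by each of its φ(d) elements of order d, so the cyclic subgroups of order d number (#elements of order d)/φ(d).
Cyclic subgroups by order — order 1: 1; order 2: 1; order 3: 4; order 6: 4; order 9: 3; order 18: 3.
Total: 16.

16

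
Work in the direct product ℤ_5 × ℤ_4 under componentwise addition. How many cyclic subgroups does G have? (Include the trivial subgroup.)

Group the elements of G by the cyclic subgroup they generate; each cyclic subgroup of order d accounts for φ(d) elements.
Cyclic subgroups by order — order 1: 1; order 2: 1; order 4: 1; order 5: 1; order 10: 1; order 20: 1.
Total: 6.

6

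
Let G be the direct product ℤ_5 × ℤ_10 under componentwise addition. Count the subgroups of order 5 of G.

|G| = 50 and 5 | 50, so subgroups of order 5 are possible by Lagrange.
The subgroups of order 5 are: {(0,0), (0,2), (0,4), (0,6), (0,8)}; {(0,0), (1,0), (2,0), (3,0), (4,0)}; {(0,0), (1,2), (2,4), (3,6), (4,8)}; {(0,0), (1,4), (2,8), (3,2), (4,6)}; … (6 in all).
So G has 6 subgroups of order 5.

6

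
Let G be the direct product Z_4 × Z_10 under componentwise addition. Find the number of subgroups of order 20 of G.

3

|G| = 40 and 20 | 40, so subgroups of order 20 are possible by Lagrange.
The subgroups of order 20 are: {(0,0), (0,1), (0,2), (0,3), (0,4), (0,5), (0,6), (0,7), (0,8), (0,9), (2,0), (2,1), (2,2), (2,3), (2,4), (2,5), (2,6), (2,7), (2,8), (2,9)}; {(0,0), (0,2), (0,4), (0,6), (0,8), (1,0), (1,2), (1,4), (1,6), (1,8), (2,0), (2,2), (2,4), (2,6), (2,8), (3,0), (3,2), (3,4), (3,6), (3,8)}; {(0,0), (0,2), (0,4), (0,6), (0,8), (1,1), (1,3), (1,5), (1,7), (1,9), (2,0), (2,2), (2,4), (2,6), (2,8), (3,1), (3,3), (3,5), (3,7), (3,9)}.
So G has 3 subgroups of order 20.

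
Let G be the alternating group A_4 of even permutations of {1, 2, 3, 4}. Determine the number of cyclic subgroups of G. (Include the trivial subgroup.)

A cyclic subgroup of order d is generated by each of its φ(d) elements of order d, so the cyclic subgroups of order d number (#elements of order d)/φ(d).
Cyclic subgroups by order — order 1: 1; order 2: 3; order 3: 4.
Total: 8.

8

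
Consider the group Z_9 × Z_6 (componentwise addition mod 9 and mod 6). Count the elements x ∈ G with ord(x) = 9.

An element (a,b) has order lcm(ord(a), ord(b)); count pairs with lcm equal to 9.
Enumerating gives 18 such elements.

18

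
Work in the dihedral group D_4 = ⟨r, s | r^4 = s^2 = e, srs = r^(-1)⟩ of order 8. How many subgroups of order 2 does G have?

|G| = 8 and 2 | 8, so subgroups of order 2 are possible by Lagrange.
The subgroups of order 2 are: {e, r^2}; {e, r^2s}; {e, r^3s}; {e, rs}; … (5 in all).
So G has 5 subgroups of order 2.

5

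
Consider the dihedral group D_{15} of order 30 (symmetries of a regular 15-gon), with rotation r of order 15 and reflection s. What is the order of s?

2

Computing powers of s: the smallest k with (s)^k = e is k = 2.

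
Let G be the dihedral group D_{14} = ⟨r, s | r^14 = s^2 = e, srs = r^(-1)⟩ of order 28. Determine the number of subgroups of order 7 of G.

|G| = 28 and 7 | 28, so subgroups of order 7 are possible by Lagrange.
The subgroups of order 7 are: {e, r^2, r^4, r^6, r^8, r^10, r^12}.
So G has 1 subgroup of order 7.

1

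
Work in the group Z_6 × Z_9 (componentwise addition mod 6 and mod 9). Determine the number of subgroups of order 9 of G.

|G| = 54 and 9 | 54, so subgroups of order 9 are possible by Lagrange.
The subgroups of order 9 are: {(0,0), (0,1), (0,2), (0,3), (0,4), (0,5), (0,6), (0,7), (0,8)}; {(0,0), (0,3), (0,6), (2,0), (2,3), (2,6), (4,0), (4,3), (4,6)}; {(0,0), (0,3), (0,6), (2,1), (2,4), (2,7), (4,2), (4,5), (4,8)}; {(0,0), (0,3), (0,6), (2,2), (2,5), (2,8), (4,1), (4,4), (4,7)}.
So G has 4 subgroups of order 9.

4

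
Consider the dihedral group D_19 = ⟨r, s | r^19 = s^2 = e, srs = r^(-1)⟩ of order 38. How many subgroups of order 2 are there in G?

19

|G| = 38 and 2 | 38, so subgroups of order 2 are possible by Lagrange.
The subgroups of order 2 are: {e, r^10s}; {e, r^11s}; {e, r^12s}; {e, r^13s}; … (19 in all).
So G has 19 subgroups of order 2.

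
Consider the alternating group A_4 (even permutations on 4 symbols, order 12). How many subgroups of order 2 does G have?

3

|G| = 12 and 2 | 12, so subgroups of order 2 are possible by Lagrange.
The subgroups of order 2 are: {e, (1 2)(3 4)}; {e, (1 3)(2 4)}; {e, (1 4)(2 3)}.
So G has 3 subgroups of order 2.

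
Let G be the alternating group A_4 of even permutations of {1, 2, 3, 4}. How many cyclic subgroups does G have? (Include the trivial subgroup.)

8

Each element a generates a cyclic subgroup ⟨a⟩; distinct elements may generate the same one (a cyclic group of order d has φ(d) generators).
Cyclic subgroups by order — order 1: 1; order 2: 3; order 3: 4.
Total: 8.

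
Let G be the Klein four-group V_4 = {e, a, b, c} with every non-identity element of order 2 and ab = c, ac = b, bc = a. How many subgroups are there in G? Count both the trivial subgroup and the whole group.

|G| = 4, so by Lagrange every subgroup order divides 4. Divisors: 1, 2, 4.
Subgroups by order — order 1: 1; order 2: 3; order 4: 1.
Total: 1 + 3 + 1 = 5.

5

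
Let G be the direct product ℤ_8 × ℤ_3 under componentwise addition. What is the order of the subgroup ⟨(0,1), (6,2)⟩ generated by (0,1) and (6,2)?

|⟨(0,1)⟩| = 3 and |⟨(6,2)⟩| = 12, so |H| is a multiple of lcm(3, 12) = 12 and divides |G| = 24.
Closing under the operation: H = {(0,0), (0,1), (0,2), (2,0), (2,1), (2,2), (4,0), (4,1), (4,2), (6,0), (6,1), (6,2)}, so |H| = 12.

12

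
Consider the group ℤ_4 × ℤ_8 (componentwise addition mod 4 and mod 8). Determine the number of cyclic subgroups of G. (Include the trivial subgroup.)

Each element a generates a cyclic subgroup ⟨a⟩; distinct elements may generate the same one (a cyclic group of order d has φ(d) generators).
Cyclic subgroups by order — order 1: 1; order 2: 3; order 4: 6; order 8: 4.
Total: 14.

14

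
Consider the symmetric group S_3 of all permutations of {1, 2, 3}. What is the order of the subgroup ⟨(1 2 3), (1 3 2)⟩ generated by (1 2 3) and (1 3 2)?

|⟨(1 2 3)⟩| = 3 and |⟨(1 3 2)⟩| = 3, so |H| is a multiple of lcm(3, 3) = 3 and divides |G| = 6.
Closing under the operation: H = {e, (1 2 3), (1 3 2)}, so |H| = 3.

3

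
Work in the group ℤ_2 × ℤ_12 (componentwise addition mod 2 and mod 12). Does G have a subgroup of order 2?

2 | 24. A subgroup of order 2 is {(0,0), (0,6)}.

Yes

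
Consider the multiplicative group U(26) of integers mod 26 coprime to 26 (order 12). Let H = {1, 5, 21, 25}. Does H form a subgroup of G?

Yes

|H| = 4 divides |G| = 12, consistent with Lagrange.
H contains the identity, every element's inverse is in H, and H is closed under ·: it is a subgroup.
In fact H = ⟨21⟩.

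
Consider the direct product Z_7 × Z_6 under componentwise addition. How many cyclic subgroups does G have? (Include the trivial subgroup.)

8

Each element a generates a cyclic subgroup ⟨a⟩; distinct elements may generate the same one (a cyclic group of order d has φ(d) generators).
Cyclic subgroups by order — order 1: 1; order 2: 1; order 3: 1; order 6: 1; order 7: 1; order 14: 1; order 21: 1; order 42: 1.
Total: 8.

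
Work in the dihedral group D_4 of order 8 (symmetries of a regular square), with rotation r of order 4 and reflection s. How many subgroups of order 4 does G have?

|G| = 8 and 4 | 8, so subgroups of order 4 are possible by Lagrange.
The subgroups of order 4 are: {e, r, r^2, r^3}; {e, r^2, s, r^2s}; {e, r^2, rs, r^3s}.
So G has 3 subgroups of order 4.

3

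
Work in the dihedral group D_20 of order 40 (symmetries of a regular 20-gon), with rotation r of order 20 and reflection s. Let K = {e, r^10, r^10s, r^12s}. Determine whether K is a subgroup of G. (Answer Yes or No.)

Closure fails: r^12s · r^10 = r^2s ∉ K. So K is not a subgroup.

No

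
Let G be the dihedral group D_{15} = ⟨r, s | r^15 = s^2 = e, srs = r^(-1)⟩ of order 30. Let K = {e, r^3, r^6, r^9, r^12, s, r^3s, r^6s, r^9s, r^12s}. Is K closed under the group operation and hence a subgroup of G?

Yes

|K| = 10 divides |G| = 30, consistent with Lagrange.
K contains the identity, every element's inverse is in K, and K is closed under ·: it is a subgroup.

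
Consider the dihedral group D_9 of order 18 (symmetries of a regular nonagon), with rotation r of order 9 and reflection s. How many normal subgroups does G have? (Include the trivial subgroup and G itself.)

4

G has 16 subgroups. Checking conjugation-invariance by order — order 1: 1/1 normal; order 2: 0/9 normal; order 3: 1/1 normal; order 6: 0/3 normal; order 9: 1/1 normal; order 18: 1/1 normal.
Total normal subgroups: 4.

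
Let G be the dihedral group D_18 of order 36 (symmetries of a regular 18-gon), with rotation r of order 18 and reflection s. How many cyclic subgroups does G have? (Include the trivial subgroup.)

24

A cyclic subgroup of order d is generated by each of its φ(d) elements of order d, so the cyclic subgroups of order d number (#elements of order d)/φ(d).
Cyclic subgroups by order — order 1: 1; order 2: 19; order 3: 1; order 6: 1; order 9: 1; order 18: 1.
Total: 24.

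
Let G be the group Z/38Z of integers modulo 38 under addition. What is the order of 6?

In Z/38Z, the order of an element a is n/gcd(a, n).
gcd(6, 38) = 2, so |⟨6⟩| = 38/2 = 19.

19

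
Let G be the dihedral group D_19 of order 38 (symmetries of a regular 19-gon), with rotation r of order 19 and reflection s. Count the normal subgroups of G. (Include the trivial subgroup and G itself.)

G has 22 subgroups. Checking conjugation-invariance by order — order 1: 1/1 normal; order 2: 0/19 normal; order 19: 1/1 normal; order 38: 1/1 normal.
Total normal subgroups: 3.

3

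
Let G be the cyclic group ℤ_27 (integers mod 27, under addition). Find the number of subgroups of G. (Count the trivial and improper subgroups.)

4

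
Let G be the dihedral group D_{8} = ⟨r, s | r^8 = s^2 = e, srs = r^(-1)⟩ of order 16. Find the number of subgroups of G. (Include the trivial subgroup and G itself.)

19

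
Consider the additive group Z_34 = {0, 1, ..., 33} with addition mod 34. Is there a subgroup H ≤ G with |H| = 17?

17 | 34. A subgroup of order 17 is {0, 2, 4, 6, 8, 10, 12, 14, 16, 18, 20, 22, 24, 26, 28, 30, 32}.

Yes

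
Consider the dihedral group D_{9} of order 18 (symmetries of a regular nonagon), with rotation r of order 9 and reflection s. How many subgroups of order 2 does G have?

|G| = 18 and 2 | 18, so subgroups of order 2 are possible by Lagrange.
The subgroups of order 2 are: {e, r^2s}; {e, r^3s}; {e, r^4s}; {e, r^5s}; … (9 in all).
So G has 9 subgroups of order 2.

9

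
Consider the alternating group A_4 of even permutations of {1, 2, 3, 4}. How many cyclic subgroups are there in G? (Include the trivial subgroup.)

Group the elements of G by the cyclic subgroup they generate; each cyclic subgroup of order d accounts for φ(d) elements.
Cyclic subgroups by order — order 1: 1; order 2: 3; order 3: 4.
Total: 8.

8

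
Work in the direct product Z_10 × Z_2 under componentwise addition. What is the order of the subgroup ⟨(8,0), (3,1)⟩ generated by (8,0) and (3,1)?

10

|⟨(8,0)⟩| = 5 and |⟨(3,1)⟩| = 10, so |H| is a multiple of lcm(5, 10) = 10 and divides |G| = 20.
Closing under the operation: H = {(0,0), (1,1), (2,0), (3,1), (4,0), (5,1), (6,0), (7,1), (8,0), (9,1)}, so |H| = 10.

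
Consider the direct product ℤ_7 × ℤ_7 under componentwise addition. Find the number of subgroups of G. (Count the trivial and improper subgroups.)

|G| = 49, so by Lagrange every subgroup order divides 49. Divisors: 1, 7, 49.
Subgroups by order — order 1: 1; order 7: 8; order 49: 1.
Total: 1 + 8 + 1 = 10.

10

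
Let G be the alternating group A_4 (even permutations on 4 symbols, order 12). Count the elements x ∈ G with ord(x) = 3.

The elements of order 3 are: (2 3 4), (2 4 3), (1 2 3), (1 2 4), (1 3 2), (1 3 4), (1 4 2), (1 4 3).
That's 8.

8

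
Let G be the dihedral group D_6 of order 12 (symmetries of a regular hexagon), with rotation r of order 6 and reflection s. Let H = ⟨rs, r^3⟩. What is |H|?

4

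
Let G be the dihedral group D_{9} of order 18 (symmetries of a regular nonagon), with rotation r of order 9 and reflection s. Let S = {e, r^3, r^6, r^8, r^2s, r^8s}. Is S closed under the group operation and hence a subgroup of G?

No

r^8 ∈ S but its inverse r ∉ S, so S is not a subgroup.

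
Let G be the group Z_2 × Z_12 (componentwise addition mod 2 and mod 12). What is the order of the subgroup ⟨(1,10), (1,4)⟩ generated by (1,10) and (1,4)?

12

|⟨(1,10)⟩| = 6 and |⟨(1,4)⟩| = 6, so |H| is a multiple of lcm(6, 6) = 6 and divides |G| = 24.
Closing under the operation: H = {(0,0), (0,2), (0,4), (0,6), (0,8), (0,10), (1,0), (1,2), (1,4), (1,6), (1,8), (1,10)}, so |H| = 12.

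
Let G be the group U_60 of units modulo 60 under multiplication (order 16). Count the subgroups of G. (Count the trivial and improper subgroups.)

|G| = 16, so by Lagrange every subgroup order divides 16. Divisors: 1, 2, 4, 8, 16.
Subgroups by order — order 1: 1; order 2: 7; order 4: 11; order 8: 7; order 16: 1.
Total: 1 + 7 + 11 + 7 + 1 = 27.

27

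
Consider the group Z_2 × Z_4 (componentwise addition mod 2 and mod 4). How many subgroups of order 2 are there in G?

3

|G| = 8 and 2 | 8, so subgroups of order 2 are possible by Lagrange.
The subgroups of order 2 are: {(0,0), (0,2)}; {(0,0), (1,0)}; {(0,0), (1,2)}.
So G has 3 subgroups of order 2.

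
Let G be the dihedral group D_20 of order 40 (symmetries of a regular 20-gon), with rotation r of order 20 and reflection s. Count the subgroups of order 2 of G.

|G| = 40 and 2 | 40, so subgroups of order 2 are possible by Lagrange.
The subgroups of order 2 are: {e, r^10}; {e, r^10s}; {e, r^11s}; {e, r^12s}; … (21 in all).
So G has 21 subgroups of order 2.

21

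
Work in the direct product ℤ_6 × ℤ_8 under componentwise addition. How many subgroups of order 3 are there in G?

1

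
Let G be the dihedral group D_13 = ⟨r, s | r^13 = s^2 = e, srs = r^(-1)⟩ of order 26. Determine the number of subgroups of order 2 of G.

13

|G| = 26 and 2 | 26, so subgroups of order 2 are possible by Lagrange.
The subgroups of order 2 are: {e, r^10s}; {e, r^11s}; {e, r^12s}; {e, r^2s}; … (13 in all).
So G has 13 subgroups of order 2.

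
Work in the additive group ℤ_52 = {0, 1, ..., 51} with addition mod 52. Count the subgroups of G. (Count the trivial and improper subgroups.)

6

A cyclic group of order 52 has exactly one subgroup for each divisor of 52.
Divisors of 52: 1, 2, 4, 13, 26, 52.
So ℤ_52 has 6 subgroups.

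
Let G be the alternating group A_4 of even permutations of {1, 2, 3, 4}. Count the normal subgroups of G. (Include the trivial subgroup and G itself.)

3

G has 10 subgroups. Checking conjugation-invariance by order — order 1: 1/1 normal; order 2: 0/3 normal; order 3: 0/4 normal; order 4: 1/1 normal; order 12: 1/1 normal.
Total normal subgroups: 3.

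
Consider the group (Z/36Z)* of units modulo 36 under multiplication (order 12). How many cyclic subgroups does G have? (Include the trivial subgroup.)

8

Each element a generates a cyclic subgroup ⟨a⟩; distinct elements may generate the same one (a cyclic group of order d has φ(d) generators).
Cyclic subgroups by order — order 1: 1; order 2: 3; order 3: 1; order 6: 3.
Total: 8.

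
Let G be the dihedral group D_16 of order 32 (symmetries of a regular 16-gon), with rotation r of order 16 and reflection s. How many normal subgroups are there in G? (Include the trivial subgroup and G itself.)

8

G has 36 subgroups. Checking conjugation-invariance by order — order 1: 1/1 normal; order 2: 1/17 normal; order 4: 1/9 normal; order 8: 1/5 normal; order 16: 3/3 normal; order 32: 1/1 normal.
Total normal subgroups: 8.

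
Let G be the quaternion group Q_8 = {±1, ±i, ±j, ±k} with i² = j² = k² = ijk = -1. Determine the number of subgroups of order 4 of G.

3

|G| = 8 and 4 | 8, so subgroups of order 4 are possible by Lagrange.
The subgroups of order 4 are: {1, -1, i, -i}; {1, -1, j, -j}; {1, -1, k, -k}.
So G has 3 subgroups of order 4.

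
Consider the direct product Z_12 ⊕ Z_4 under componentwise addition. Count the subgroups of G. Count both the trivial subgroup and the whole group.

30

|G| = 48, so by Lagrange every subgroup order divides 48. Divisors: 1, 2, 3, 4, 6, 8, 12, 16, 24, 48.
Subgroups by order — order 1: 1; order 2: 3; order 3: 1; order 4: 7; order 6: 3; order 8: 3; order 12: 7; order 16: 1; order 24: 3; order 48: 1.
Total: 1 + 3 + 1 + 7 + 3 + 3 + 7 + 1 + 3 + 1 = 30.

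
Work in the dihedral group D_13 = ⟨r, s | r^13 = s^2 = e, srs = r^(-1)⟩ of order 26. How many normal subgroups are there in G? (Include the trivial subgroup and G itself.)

3

G has 16 subgroups. Checking conjugation-invariance by order — order 1: 1/1 normal; order 2: 0/13 normal; order 13: 1/1 normal; order 26: 1/1 normal.
Total normal subgroups: 3.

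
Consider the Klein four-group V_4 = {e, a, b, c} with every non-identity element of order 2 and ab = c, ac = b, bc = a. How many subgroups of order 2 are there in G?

3

|G| = 4 and 2 | 4, so subgroups of order 2 are possible by Lagrange.
The subgroups of order 2 are: {e, a}; {e, b}; {e, c}.
So G has 3 subgroups of order 2.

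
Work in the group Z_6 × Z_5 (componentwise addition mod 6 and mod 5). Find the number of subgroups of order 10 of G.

1

|G| = 30 and 10 | 30, so subgroups of order 10 are possible by Lagrange.
The subgroups of order 10 are: {(0,0), (0,1), (0,2), (0,3), (0,4), (3,0), (3,1), (3,2), (3,3), (3,4)}.
So G has 1 subgroup of order 10.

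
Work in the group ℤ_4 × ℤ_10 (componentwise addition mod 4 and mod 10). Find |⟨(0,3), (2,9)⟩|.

20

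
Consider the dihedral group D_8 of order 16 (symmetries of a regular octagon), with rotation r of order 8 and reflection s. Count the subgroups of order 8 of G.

3

|G| = 16 and 8 | 16, so subgroups of order 8 are possible by Lagrange.
The subgroups of order 8 are: {e, r, r^2, r^3, r^4, r^5, r^6, r^7}; {e, r^2, r^4, r^6, s, r^2s, r^4s, r^6s}; {e, r^2, r^4, r^6, rs, r^3s, r^5s, r^7s}.
So G has 3 subgroups of order 8.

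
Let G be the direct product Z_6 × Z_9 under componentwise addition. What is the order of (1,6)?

6

The order of (1,6) in Z_6 × Z_9 is lcm(ord(1) in Z_6, ord(6) in Z_9).
ord(1) = 6 and ord(6) = 3, so |⟨(1,6)⟩| = lcm(6, 3) = 6.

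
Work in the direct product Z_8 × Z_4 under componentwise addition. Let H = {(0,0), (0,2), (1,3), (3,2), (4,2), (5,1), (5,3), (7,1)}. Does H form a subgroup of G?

No

(5,3) ∈ H but its inverse (3,1) ∉ H, so H is not a subgroup.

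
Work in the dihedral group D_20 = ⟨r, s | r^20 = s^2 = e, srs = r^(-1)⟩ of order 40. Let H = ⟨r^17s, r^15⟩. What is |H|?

8

|⟨r^17s⟩| = 2 and |⟨r^15⟩| = 4, so |H| is a multiple of lcm(2, 4) = 4 and divides |G| = 40.
Closing under the operation: H = {e, r^5, r^10, r^15, r^2s, r^7s, r^12s, r^17s}, so |H| = 8.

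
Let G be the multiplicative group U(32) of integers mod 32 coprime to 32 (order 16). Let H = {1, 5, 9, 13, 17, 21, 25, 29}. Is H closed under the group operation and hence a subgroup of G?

Yes

|H| = 8 divides |G| = 16, consistent with Lagrange.
H contains the identity, every element's inverse is in H, and H is closed under ·: it is a subgroup.
In fact H = ⟨5⟩.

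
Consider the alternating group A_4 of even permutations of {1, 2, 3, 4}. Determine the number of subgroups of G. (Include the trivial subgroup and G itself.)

10

|G| = 12, so by Lagrange every subgroup order divides 12. Divisors: 1, 2, 3, 4, 6, 12.
Subgroups by order — order 1: 1; order 2: 3; order 3: 4; order 4: 1; order 6: 0; order 12: 1.
Total: 1 + 3 + 4 + 1 + 0 + 1 = 10.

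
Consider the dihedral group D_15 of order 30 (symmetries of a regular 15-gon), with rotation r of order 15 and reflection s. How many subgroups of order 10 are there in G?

3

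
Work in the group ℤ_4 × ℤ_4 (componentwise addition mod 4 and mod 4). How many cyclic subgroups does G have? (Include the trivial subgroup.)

10

Each element a generates a cyclic subgroup ⟨a⟩; distinct elements may generate the same one (a cyclic group of order d has φ(d) generators).
Cyclic subgroups by order — order 1: 1; order 2: 3; order 4: 6.
Total: 10.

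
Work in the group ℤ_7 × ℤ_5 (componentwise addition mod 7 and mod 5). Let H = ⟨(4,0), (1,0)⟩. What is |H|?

|⟨(4,0)⟩| = 7 and |⟨(1,0)⟩| = 7, so |H| is a multiple of lcm(7, 7) = 7 and divides |G| = 35.
Closing under the operation: H = {(0,0), (1,0), (2,0), (3,0), (4,0), (5,0), (6,0)}, so |H| = 7.

7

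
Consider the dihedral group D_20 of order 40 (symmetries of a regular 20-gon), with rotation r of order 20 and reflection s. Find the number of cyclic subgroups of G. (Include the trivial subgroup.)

Group the elements of G by the cyclic subgroup they generate; each cyclic subgroup of order d accounts for φ(d) elements.
Cyclic subgroups by order — order 1: 1; order 2: 21; order 4: 1; order 5: 1; order 10: 1; order 20: 1.
Total: 26.

26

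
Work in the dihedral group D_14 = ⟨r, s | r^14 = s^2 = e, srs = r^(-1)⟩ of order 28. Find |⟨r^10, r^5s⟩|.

|⟨r^10⟩| = 7 and |⟨r^5s⟩| = 2, so |H| is a multiple of lcm(7, 2) = 14 and divides |G| = 28.
Closing under the operation: H = {e, r^2, r^4, r^6, r^8, r^10, r^12, rs, r^3s, r^5s, r^7s, r^9s, r^11s, r^13s}, so |H| = 14.

14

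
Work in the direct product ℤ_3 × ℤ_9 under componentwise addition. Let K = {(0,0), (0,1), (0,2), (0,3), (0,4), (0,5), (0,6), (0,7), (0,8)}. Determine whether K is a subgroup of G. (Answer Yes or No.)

|K| = 9 divides |G| = 27, consistent with Lagrange.
K contains the identity, every element's inverse is in K, and K is closed under +: it is a subgroup.
In fact K = ⟨(0,1)⟩.

Yes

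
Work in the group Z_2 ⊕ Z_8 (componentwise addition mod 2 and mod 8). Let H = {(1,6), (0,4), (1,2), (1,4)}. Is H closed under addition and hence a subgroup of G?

No

The identity (0,0) ∉ H, so H is not a subgroup.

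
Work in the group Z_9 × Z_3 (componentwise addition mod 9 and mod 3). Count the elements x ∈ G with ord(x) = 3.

8

An element (a,b) has order lcm(ord(a), ord(b)); count pairs with lcm equal to 3.
Enumerating gives 8 such elements.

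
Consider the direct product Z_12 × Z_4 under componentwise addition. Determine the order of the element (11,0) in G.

The order of (11,0) in Z_12 × Z_4 is lcm(ord(11) in Z_12, ord(0) in Z_4).
ord(11) = 12 and ord(0) = 1, so |⟨(11,0)⟩| = lcm(12, 1) = 12.

12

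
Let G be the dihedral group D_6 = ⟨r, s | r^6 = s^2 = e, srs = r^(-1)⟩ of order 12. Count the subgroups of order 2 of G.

|G| = 12 and 2 | 12, so subgroups of order 2 are possible by Lagrange.
The subgroups of order 2 are: {e, r^2s}; {e, r^3}; {e, r^3s}; {e, r^4s}; … (7 in all).
So G has 7 subgroups of order 2.

7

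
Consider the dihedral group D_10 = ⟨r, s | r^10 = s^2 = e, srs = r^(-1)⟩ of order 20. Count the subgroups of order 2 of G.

11

|G| = 20 and 2 | 20, so subgroups of order 2 are possible by Lagrange.
The subgroups of order 2 are: {e, r^2s}; {e, r^3s}; {e, r^4s}; {e, r^5}; … (11 in all).
So G has 11 subgroups of order 2.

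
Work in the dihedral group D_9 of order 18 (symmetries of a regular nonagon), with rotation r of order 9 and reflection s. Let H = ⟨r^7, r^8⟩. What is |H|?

9

|⟨r^7⟩| = 9 and |⟨r^8⟩| = 9, so |H| is a multiple of lcm(9, 9) = 9 and divides |G| = 18.
Closing under the operation: H = {e, r, r^2, r^3, r^4, r^5, r^6, r^7, r^8}, so |H| = 9.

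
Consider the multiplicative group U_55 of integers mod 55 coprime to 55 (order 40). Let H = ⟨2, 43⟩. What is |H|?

|⟨2⟩| = 20 and |⟨43⟩| = 4, so |H| is a multiple of lcm(20, 4) = 20 and divides |G| = 40.
Closing under the operation: H = {1, 2, 4, 7, 8, 9, 13, 14, 16, 17, 18, 26, 28, 31, 32, 34, 36, 43, 49, 52}, so |H| = 20.

20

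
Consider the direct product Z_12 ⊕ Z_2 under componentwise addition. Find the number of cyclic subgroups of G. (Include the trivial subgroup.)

12

A cyclic subgroup of order d is generated by each of its φ(d) elements of order d, so the cyclic subgroups of order d number (#elements of order d)/φ(d).
Cyclic subgroups by order — order 1: 1; order 2: 3; order 3: 1; order 4: 2; order 6: 3; order 12: 2.
Total: 12.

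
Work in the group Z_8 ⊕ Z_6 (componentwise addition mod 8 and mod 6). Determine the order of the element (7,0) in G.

8

The order of (7,0) in Z_8 × Z_6 is lcm(ord(7) in Z_8, ord(0) in Z_6).
ord(7) = 8 and ord(0) = 1, so |⟨(7,0)⟩| = lcm(8, 1) = 8.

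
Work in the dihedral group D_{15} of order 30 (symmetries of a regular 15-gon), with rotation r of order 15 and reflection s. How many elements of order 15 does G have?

8

The elements of order 15 are: r, r^2, r^4, r^7, r^8, r^11, r^13, r^14.
That's 8.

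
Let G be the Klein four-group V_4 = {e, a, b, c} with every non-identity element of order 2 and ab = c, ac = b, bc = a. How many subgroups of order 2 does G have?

3

|G| = 4 and 2 | 4, so subgroups of order 2 are possible by Lagrange.
The subgroups of order 2 are: {e, a}; {e, b}; {e, c}.
So G has 3 subgroups of order 2.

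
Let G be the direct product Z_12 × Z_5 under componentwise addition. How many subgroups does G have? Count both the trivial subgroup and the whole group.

|G| = 60, so by Lagrange every subgroup order divides 60. Divisors: 1, 2, 3, 4, 5, 6, 10, 12, 15, 20, 30, 60.
Subgroups by order — order 1: 1; order 2: 1; order 3: 1; order 4: 1; order 5: 1; order 6: 1; order 10: 1; order 12: 1; order 15: 1; order 20: 1; order 30: 1; order 60: 1.
Total: 1 + 1 + 1 + 1 + 1 + 1 + 1 + 1 + 1 + 1 + 1 + 1 = 12.

12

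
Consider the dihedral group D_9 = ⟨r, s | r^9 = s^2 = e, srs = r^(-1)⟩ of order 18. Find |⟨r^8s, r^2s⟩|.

6

|⟨r^8s⟩| = 2 and |⟨r^2s⟩| = 2, so |H| is a multiple of lcm(2, 2) = 2 and divides |G| = 18.
Closing under the operation: H = {e, r^3, r^6, r^2s, r^5s, r^8s}, so |H| = 6.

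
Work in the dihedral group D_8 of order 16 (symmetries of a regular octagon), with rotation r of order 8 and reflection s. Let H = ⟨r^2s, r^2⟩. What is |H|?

|⟨r^2s⟩| = 2 and |⟨r^2⟩| = 4, so |H| is a multiple of lcm(2, 4) = 4 and divides |G| = 16.
Closing under the operation: H = {e, r^2, r^4, r^6, s, r^2s, r^4s, r^6s}, so |H| = 8.

8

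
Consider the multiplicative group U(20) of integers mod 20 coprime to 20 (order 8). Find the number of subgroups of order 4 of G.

3

|G| = 8 and 4 | 8, so subgroups of order 4 are possible by Lagrange.
The subgroups of order 4 are: {1, 9, 11, 19}; {1, 9, 13, 17}; {1, 3, 7, 9}.
So G has 3 subgroups of order 4.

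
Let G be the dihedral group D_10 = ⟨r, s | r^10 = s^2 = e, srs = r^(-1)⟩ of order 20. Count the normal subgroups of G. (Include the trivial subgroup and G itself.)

G has 22 subgroups. Checking conjugation-invariance by order — order 1: 1/1 normal; order 2: 1/11 normal; order 4: 0/5 normal; order 5: 1/1 normal; order 10: 3/3 normal; order 20: 1/1 normal.
Total normal subgroups: 7.

7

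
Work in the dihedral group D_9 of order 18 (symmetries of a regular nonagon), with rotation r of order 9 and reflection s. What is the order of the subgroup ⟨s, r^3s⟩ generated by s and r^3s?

|⟨s⟩| = 2 and |⟨r^3s⟩| = 2, so |H| is a multiple of lcm(2, 2) = 2 and divides |G| = 18.
Closing under the operation: H = {e, r^3, r^6, s, r^3s, r^6s}, so |H| = 6.

6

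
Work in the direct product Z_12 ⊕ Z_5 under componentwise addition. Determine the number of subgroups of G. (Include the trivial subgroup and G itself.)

12

|G| = 60, so by Lagrange every subgroup order divides 60. Divisors: 1, 2, 3, 4, 5, 6, 10, 12, 15, 20, 30, 60.
Subgroups by order — order 1: 1; order 2: 1; order 3: 1; order 4: 1; order 5: 1; order 6: 1; order 10: 1; order 12: 1; order 15: 1; order 20: 1; order 30: 1; order 60: 1.
Total: 1 + 1 + 1 + 1 + 1 + 1 + 1 + 1 + 1 + 1 + 1 + 1 = 12.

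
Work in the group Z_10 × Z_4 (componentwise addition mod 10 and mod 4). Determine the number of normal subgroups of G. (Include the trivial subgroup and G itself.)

16

G is abelian, so every subgroup is normal.
G has 16 subgroups in total, hence 16 normal subgroups.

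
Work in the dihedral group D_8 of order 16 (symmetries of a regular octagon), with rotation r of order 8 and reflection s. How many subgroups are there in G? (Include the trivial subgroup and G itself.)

|G| = 16, so by Lagrange every subgroup order divides 16. Divisors: 1, 2, 4, 8, 16.
Subgroups by order — order 1: 1; order 2: 9; order 4: 5; order 8: 3; order 16: 1.
Total: 1 + 9 + 5 + 3 + 1 = 19.

19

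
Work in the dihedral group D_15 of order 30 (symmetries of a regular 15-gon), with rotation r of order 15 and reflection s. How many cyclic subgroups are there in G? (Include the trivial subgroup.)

19

Each element a generates a cyclic subgroup ⟨a⟩; distinct elements may generate the same one (a cyclic group of order d has φ(d) generators).
Cyclic subgroups by order — order 1: 1; order 2: 15; order 3: 1; order 5: 1; order 15: 1.
Total: 19.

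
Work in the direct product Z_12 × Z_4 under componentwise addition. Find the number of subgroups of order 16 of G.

1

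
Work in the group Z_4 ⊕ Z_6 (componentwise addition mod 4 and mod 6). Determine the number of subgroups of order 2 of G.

|G| = 24 and 2 | 24, so subgroups of order 2 are possible by Lagrange.
The subgroups of order 2 are: {(0,0), (0,3)}; {(0,0), (2,0)}; {(0,0), (2,3)}.
So G has 3 subgroups of order 2.

3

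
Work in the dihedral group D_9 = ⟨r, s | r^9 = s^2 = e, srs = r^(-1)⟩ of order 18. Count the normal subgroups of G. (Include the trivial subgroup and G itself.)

4

G has 16 subgroups. Checking conjugation-invariance by order — order 1: 1/1 normal; order 2: 0/9 normal; order 3: 1/1 normal; order 6: 0/3 normal; order 9: 1/1 normal; order 18: 1/1 normal.
Total normal subgroups: 4.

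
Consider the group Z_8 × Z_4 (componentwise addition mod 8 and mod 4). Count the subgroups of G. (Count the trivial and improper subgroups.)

22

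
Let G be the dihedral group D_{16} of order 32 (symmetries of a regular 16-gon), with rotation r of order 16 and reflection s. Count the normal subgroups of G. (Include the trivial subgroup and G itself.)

8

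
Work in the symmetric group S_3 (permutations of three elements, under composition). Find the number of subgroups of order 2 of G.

|G| = 6 and 2 | 6, so subgroups of order 2 are possible by Lagrange.
The subgroups of order 2 are: {e, (1 2)}; {e, (1 3)}; {e, (2 3)}.
So G has 3 subgroups of order 2.

3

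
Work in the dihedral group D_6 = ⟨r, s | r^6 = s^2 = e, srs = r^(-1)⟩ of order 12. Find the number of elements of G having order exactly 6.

2

The elements of order 6 are: r, r^5.
That's 2.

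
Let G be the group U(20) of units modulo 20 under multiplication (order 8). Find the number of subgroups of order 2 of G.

|G| = 8 and 2 | 8, so subgroups of order 2 are possible by Lagrange.
The subgroups of order 2 are: {1, 11}; {1, 19}; {1, 9}.
So G has 3 subgroups of order 2.

3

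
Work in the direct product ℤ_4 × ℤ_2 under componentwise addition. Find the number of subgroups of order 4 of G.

|G| = 8 and 4 | 8, so subgroups of order 4 are possible by Lagrange.
The subgroups of order 4 are: {(0,0), (0,1), (2,0), (2,1)}; {(0,0), (1,0), (2,0), (3,0)}; {(0,0), (1,1), (2,0), (3,1)}.
So G has 3 subgroups of order 4.

3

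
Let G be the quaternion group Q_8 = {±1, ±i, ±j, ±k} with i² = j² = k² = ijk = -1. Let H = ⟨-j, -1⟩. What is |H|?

4

|⟨-j⟩| = 4 and |⟨-1⟩| = 2, so |H| is a multiple of lcm(4, 2) = 4 and divides |G| = 8.
Closing under the operation: H = {1, -1, j, -j}, so |H| = 4.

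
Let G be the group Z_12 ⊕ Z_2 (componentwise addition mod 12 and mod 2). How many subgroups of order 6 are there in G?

|G| = 24 and 6 | 24, so subgroups of order 6 are possible by Lagrange.
The subgroups of order 6 are: {(0,0), (0,1), (4,0), (4,1), (8,0), (8,1)}; {(0,0), (2,0), (4,0), (6,0), (8,0), (10,0)}; {(0,0), (2,1), (4,0), (6,1), (8,0), (10,1)}.
So G has 3 subgroups of order 6.

3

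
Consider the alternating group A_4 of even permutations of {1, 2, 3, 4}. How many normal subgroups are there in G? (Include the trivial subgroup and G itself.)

G has 10 subgroups. Checking conjugation-invariance by order — order 1: 1/1 normal; order 2: 0/3 normal; order 3: 0/4 normal; order 4: 1/1 normal; order 12: 1/1 normal.
Total normal subgroups: 3.

3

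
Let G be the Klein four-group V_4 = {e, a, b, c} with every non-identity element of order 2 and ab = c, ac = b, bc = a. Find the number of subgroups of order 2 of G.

|G| = 4 and 2 | 4, so subgroups of order 2 are possible by Lagrange.
The subgroups of order 2 are: {e, a}; {e, b}; {e, c}.
So G has 3 subgroups of order 2.

3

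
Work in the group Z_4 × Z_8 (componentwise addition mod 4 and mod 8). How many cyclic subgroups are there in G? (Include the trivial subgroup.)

14

A cyclic subgroup of order d is generated by each of its φ(d) elements of order d, so the cyclic subgroups of order d number (#elements of order d)/φ(d).
Cyclic subgroups by order — order 1: 1; order 2: 3; order 4: 6; order 8: 4.
Total: 14.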